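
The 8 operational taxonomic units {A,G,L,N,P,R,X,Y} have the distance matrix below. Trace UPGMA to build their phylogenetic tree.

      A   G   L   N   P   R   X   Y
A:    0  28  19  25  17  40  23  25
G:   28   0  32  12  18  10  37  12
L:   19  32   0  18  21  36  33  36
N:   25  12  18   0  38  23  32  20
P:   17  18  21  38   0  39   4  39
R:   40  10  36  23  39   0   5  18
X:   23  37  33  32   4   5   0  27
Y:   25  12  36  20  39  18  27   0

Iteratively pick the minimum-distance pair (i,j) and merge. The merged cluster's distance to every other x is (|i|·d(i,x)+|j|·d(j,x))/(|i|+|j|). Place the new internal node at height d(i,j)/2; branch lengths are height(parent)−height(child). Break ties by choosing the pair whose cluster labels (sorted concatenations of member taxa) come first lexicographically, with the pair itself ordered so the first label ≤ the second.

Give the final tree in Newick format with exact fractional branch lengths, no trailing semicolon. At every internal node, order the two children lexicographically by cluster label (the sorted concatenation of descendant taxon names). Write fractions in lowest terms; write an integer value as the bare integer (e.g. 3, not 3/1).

iteration 1: select P,X (d=4); attach at lengths (2, 2); label the merged cluster PX
  updated: d(A,PX)=20, d(G,PX)=55/2, d(L,PX)=27, d(N,PX)=35, d(PX,R)=22, d(PX,Y)=33
iteration 2: select G,R (d=10); attach at lengths (5, 5); label the merged cluster GR
  updated: d(A,GR)=34, d(GR,L)=34, d(GR,N)=35/2, d(GR,PX)=99/4, d(GR,Y)=15
iteration 3: select GR,Y (d=15); attach at lengths (5/2, 15/2); label the merged cluster GRY
  updated: d(A,GRY)=31, d(GRY,L)=104/3, d(GRY,N)=55/3, d(GRY,PX)=55/2
iteration 4: select L,N (d=18); attach at lengths (9, 9); label the merged cluster LN
  updated: d(A,LN)=22, d(GRY,LN)=53/2, d(LN,PX)=31
iteration 5: select A,PX (d=20); attach at lengths (10, 8); label the merged cluster APX
  updated: d(APX,GRY)=86/3, d(APX,LN)=28
iteration 6: select GRY,LN (d=53/2); attach at lengths (23/4, 17/4); label the merged cluster GLNRY
  updated: d(APX,GLNRY)=142/5
iteration 7: select APX,GLNRY (d=142/5); attach at lengths (21/5, 19/20); label the merged cluster AGLNPRXY
final tree: ((A:10,(P:2,X:2):8):21/5,(((G:5,R:5):5/2,Y:15/2):23/4,(L:9,N:9):17/4):19/20)
total length: 1503/20

((A:10,(P:2,X:2):8):21/5,(((G:5,R:5):5/2,Y:15/2):23/4,(L:9,N:9):17/4):19/20)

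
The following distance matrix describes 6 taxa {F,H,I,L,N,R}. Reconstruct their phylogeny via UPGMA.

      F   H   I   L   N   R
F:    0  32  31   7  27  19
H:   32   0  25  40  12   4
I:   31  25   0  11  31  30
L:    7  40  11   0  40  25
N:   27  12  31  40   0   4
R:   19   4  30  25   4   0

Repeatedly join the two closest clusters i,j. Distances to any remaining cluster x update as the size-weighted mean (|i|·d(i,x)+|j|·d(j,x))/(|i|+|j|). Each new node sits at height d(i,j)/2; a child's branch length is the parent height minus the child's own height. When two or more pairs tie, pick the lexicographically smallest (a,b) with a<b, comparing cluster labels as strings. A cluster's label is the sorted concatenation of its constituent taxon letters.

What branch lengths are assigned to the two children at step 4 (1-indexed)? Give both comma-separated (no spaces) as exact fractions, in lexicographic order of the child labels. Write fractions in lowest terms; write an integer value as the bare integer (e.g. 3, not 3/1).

iteration 1: select H,R (d=4); attach at lengths (2, 2); label the merged cluster HR
  updated: d(F,HR)=51/2, d(HR,I)=55/2, d(HR,L)=65/2, d(HR,N)=8
iteration 2: select F,L (d=7); attach at lengths (7/2, 7/2); label the merged cluster FL
  updated: d(FL,HR)=29, d(FL,I)=21, d(FL,N)=67/2
iteration 3: select HR,N (d=8); attach at lengths (2, 4); label the merged cluster HNR
  updated: d(FL,HNR)=61/2, d(HNR,I)=86/3
iteration 4: select FL,I (d=21); attach at lengths (7, 21/2); label the merged cluster FIL
  updated: d(FIL,HNR)=269/9
iteration 5: select FIL,HNR (d=269/9); attach at lengths (40/9, 197/18); label the merged cluster FHILNR
final tree: (((F:7/2,L:7/2):7,I:21/2):40/9,((H:2,R:2):2,N:4):197/18)
total length: 449/9

7,21/2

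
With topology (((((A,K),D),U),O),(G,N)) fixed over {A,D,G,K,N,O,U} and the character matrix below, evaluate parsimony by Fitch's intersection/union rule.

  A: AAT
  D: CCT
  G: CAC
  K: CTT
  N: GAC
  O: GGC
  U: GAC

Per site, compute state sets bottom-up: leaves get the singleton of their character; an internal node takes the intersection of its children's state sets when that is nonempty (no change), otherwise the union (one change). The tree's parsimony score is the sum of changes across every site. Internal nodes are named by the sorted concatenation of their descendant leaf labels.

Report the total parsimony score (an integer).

AK@0: {A} ∪ {C} = {A,C} (union, +1)
ADK@0: {A,C} ∩ {C} = {C} (intersection, +0)
ADKU@0: {C} ∪ {G} = {C,G} (union, +1)
ADKOU@0: {C,G} ∩ {G} = {G} (intersection, +0)
GN@0: {C} ∪ {G} = {C,G} (union, +1)
ADGKNOU@0: {G} ∩ {C,G} = {G} (intersection, +0)
AK@1: {A} ∪ {T} = {A,T} (union, +1)
ADK@1: {A,T} ∪ {C} = {A,C,T} (union, +1)
ADKU@1: {A,C,T} ∩ {A} = {A} (intersection, +0)
ADKOU@1: {A} ∪ {G} = {A,G} (union, +1)
GN@1: {A} ∩ {A} = {A} (intersection, +0)
ADGKNOU@1: {A,G} ∩ {A} = {A} (intersection, +0)
AK@2: {T} ∩ {T} = {T} (intersection, +0)
ADK@2: {T} ∩ {T} = {T} (intersection, +0)
ADKU@2: {T} ∪ {C} = {C,T} (union, +1)
ADKOU@2: {C,T} ∩ {C} = {C} (intersection, +0)
GN@2: {C} ∩ {C} = {C} (intersection, +0)
ADGKNOU@2: {C} ∩ {C} = {C} (intersection, +0)
per-site changes: [3, 3, 1]; total = 7

7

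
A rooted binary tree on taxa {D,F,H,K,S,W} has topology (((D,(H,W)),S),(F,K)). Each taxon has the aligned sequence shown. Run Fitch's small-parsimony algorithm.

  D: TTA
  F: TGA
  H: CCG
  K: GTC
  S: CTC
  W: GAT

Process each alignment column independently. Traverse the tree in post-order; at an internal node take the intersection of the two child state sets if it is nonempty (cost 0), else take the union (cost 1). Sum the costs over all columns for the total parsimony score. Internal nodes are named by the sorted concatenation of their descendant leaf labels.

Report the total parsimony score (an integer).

site 0, node HW: H={C} ∪ W={G} → {C,G} (+1)
site 0, node DHW: D={T} ∪ HW={C,G} → {C,G,T} (+1)
site 0, node DHSW: DHW={C,G,T} ∩ S={C} → {C} (+0)
site 0, node FK: F={T} ∪ K={G} → {G,T} (+1)
site 0, node DFHKSW: DHSW={C} ∪ FK={G,T} → {C,G,T} (+1)
site 1, node HW: H={C} ∪ W={A} → {A,C} (+1)
site 1, node DHW: D={T} ∪ HW={A,C} → {A,C,T} (+1)
site 1, node DHSW: DHW={A,C,T} ∩ S={T} → {T} (+0)
site 1, node FK: F={G} ∪ K={T} → {G,T} (+1)
site 1, node DFHKSW: DHSW={T} ∩ FK={G,T} → {T} (+0)
site 2, node HW: H={G} ∪ W={T} → {G,T} (+1)
site 2, node DHW: D={A} ∪ HW={G,T} → {A,G,T} (+1)
site 2, node DHSW: DHW={A,G,T} ∪ S={C} → {A,C,G,T} (+1)
site 2, node FK: F={A} ∪ K={C} → {A,C} (+1)
site 2, node DFHKSW: DHSW={A,C,G,T} ∩ FK={A,C} → {A,C} (+0)
per-site changes: [4, 3, 4]; total = 11

11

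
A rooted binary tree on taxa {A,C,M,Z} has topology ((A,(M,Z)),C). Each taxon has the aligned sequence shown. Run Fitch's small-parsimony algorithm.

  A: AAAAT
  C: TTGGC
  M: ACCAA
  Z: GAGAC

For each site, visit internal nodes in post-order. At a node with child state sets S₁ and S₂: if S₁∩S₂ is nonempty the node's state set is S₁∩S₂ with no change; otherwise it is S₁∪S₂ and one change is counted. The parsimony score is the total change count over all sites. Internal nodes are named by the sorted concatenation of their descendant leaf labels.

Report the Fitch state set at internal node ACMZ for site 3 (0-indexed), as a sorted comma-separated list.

[col 0] MZ: children M:{A}, Z:{G} ∪→ {A,G}; cost 1
[col 0] AMZ: children A:{A}, MZ:{A,G} ∩→ {A}; cost 0
[col 0] ACMZ: children AMZ:{A}, C:{T} ∪→ {A,T}; cost 1
[col 1] MZ: children M:{C}, Z:{A} ∪→ {A,C}; cost 1
[col 1] AMZ: children A:{A}, MZ:{A,C} ∩→ {A}; cost 0
[col 1] ACMZ: children AMZ:{A}, C:{T} ∪→ {A,T}; cost 1
[col 2] MZ: children M:{C}, Z:{G} ∪→ {C,G}; cost 1
[col 2] AMZ: children A:{A}, MZ:{C,G} ∪→ {A,C,G}; cost 1
[col 2] ACMZ: children AMZ:{A,C,G}, C:{G} ∩→ {G}; cost 0
[col 3] MZ: children M:{A}, Z:{A} ∩→ {A}; cost 0
[col 3] AMZ: children A:{A}, MZ:{A} ∩→ {A}; cost 0
[col 3] ACMZ: children AMZ:{A}, C:{G} ∪→ {A,G}; cost 1
[col 4] MZ: children M:{A}, Z:{C} ∪→ {A,C}; cost 1
[col 4] AMZ: children A:{T}, MZ:{A,C} ∪→ {A,C,T}; cost 1
[col 4] ACMZ: children AMZ:{A,C,T}, C:{C} ∩→ {C}; cost 0
per-site changes: [2, 2, 2, 1, 2]; total = 9

A,G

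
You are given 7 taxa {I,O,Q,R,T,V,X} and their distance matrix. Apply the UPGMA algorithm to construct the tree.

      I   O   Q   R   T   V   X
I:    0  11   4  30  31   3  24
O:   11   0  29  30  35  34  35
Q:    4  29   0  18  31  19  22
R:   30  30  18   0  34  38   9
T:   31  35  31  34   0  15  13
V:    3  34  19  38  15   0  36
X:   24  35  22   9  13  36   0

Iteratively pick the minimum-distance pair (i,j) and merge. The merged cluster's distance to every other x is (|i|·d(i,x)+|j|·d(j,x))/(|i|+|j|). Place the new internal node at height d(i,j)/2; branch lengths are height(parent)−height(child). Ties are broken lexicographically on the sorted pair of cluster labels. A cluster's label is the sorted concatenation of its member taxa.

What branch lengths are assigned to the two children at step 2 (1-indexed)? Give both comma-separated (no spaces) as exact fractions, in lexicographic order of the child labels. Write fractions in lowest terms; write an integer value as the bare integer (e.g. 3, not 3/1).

9/2,9/2

step 1: merge (I,V) at d=3; branch lengths I→3/2, V→3/2; new cluster IV
  updated: d(IV,O)=45/2, d(IV,Q)=23/2, d(IV,R)=34, d(IV,T)=23, d(IV,X)=30
step 2: merge (R,X) at d=9; branch lengths R→9/2, X→9/2; new cluster RX
  updated: d(IV,RX)=32, d(O,RX)=65/2, d(Q,RX)=20, d(RX,T)=47/2
step 3: merge (IV,Q) at d=23/2; branch lengths IV→17/4, Q→23/4; new cluster IQV
  updated: d(IQV,O)=74/3, d(IQV,RX)=28, d(IQV,T)=77/3
step 4: merge (RX,T) at d=47/2; branch lengths RX→29/4, T→47/4; new cluster RTX
  updated: d(IQV,RTX)=245/9, d(O,RTX)=100/3
step 5: merge (IQV,O) at d=74/3; branch lengths IQV→79/12, O→37/3; new cluster IOQV
  updated: d(IOQV,RTX)=115/4
step 6: merge (IOQV,RTX) at d=115/4; branch lengths IOQV→49/24, RTX→21/8; new cluster IOQRTVX
final tree: ((((I:3/2,V:3/2):17/4,Q:23/4):79/12,O:37/3):49/24,((R:9/2,X:9/2):29/4,T:47/4):21/8)
total length: 775/12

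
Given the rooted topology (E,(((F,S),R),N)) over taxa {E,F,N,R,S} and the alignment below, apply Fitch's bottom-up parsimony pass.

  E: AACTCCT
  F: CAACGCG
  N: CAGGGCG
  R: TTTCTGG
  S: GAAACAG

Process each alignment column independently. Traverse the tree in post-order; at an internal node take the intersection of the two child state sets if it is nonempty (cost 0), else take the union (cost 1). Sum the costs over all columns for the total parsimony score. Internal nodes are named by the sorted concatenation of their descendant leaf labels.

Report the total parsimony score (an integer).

FS@0: {C} ∪ {G} = {C,G} (union, +1)
FRS@0: {C,G} ∪ {T} = {C,G,T} (union, +1)
FNRS@0: {C,G,T} ∩ {C} = {C} (intersection, +0)
EFNRS@0: {A} ∪ {C} = {A,C} (union, +1)
FS@1: {A} ∩ {A} = {A} (intersection, +0)
FRS@1: {A} ∪ {T} = {A,T} (union, +1)
FNRS@1: {A,T} ∩ {A} = {A} (intersection, +0)
EFNRS@1: {A} ∩ {A} = {A} (intersection, +0)
FS@2: {A} ∩ {A} = {A} (intersection, +0)
FRS@2: {A} ∪ {T} = {A,T} (union, +1)
FNRS@2: {A,T} ∪ {G} = {A,G,T} (union, +1)
EFNRS@2: {C} ∪ {A,G,T} = {A,C,G,T} (union, +1)
FS@3: {C} ∪ {A} = {A,C} (union, +1)
FRS@3: {A,C} ∩ {C} = {C} (intersection, +0)
FNRS@3: {C} ∪ {G} = {C,G} (union, +1)
EFNRS@3: {T} ∪ {C,G} = {C,G,T} (union, +1)
FS@4: {G} ∪ {C} = {C,G} (union, +1)
FRS@4: {C,G} ∪ {T} = {C,G,T} (union, +1)
FNRS@4: {C,G,T} ∩ {G} = {G} (intersection, +0)
EFNRS@4: {C} ∪ {G} = {C,G} (union, +1)
FS@5: {C} ∪ {A} = {A,C} (union, +1)
FRS@5: {A,C} ∪ {G} = {A,C,G} (union, +1)
FNRS@5: {A,C,G} ∩ {C} = {C} (intersection, +0)
EFNRS@5: {C} ∩ {C} = {C} (intersection, +0)
FS@6: {G} ∩ {G} = {G} (intersection, +0)
FRS@6: {G} ∩ {G} = {G} (intersection, +0)
FNRS@6: {G} ∩ {G} = {G} (intersection, +0)
EFNRS@6: {T} ∪ {G} = {G,T} (union, +1)
per-site changes: [3, 1, 3, 3, 3, 2, 1]; total = 16

16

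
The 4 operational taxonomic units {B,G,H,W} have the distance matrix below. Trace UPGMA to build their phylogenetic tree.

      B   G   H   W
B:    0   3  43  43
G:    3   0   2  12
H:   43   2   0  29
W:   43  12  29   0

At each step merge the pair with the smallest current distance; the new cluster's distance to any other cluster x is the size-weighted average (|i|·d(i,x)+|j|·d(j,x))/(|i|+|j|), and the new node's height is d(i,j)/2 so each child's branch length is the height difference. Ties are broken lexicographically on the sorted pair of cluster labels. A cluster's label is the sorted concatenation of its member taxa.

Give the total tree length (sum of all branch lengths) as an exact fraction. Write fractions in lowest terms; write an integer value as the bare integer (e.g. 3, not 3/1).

step 1: merge (G,H) at d=2; branch lengths G→1, H→1; new cluster GH
  updated: d(B,GH)=23, d(GH,W)=41/2
step 2: merge (GH,W) at d=41/2; branch lengths GH→37/4, W→41/4; new cluster GHW
  updated: d(B,GHW)=89/3
step 3: merge (B,GHW) at d=89/3; branch lengths B→89/6, GHW→55/12; new cluster BGHW
final tree: (B:89/6,((G:1,H:1):37/4,W:41/4):55/12)
total length: 491/12

491/12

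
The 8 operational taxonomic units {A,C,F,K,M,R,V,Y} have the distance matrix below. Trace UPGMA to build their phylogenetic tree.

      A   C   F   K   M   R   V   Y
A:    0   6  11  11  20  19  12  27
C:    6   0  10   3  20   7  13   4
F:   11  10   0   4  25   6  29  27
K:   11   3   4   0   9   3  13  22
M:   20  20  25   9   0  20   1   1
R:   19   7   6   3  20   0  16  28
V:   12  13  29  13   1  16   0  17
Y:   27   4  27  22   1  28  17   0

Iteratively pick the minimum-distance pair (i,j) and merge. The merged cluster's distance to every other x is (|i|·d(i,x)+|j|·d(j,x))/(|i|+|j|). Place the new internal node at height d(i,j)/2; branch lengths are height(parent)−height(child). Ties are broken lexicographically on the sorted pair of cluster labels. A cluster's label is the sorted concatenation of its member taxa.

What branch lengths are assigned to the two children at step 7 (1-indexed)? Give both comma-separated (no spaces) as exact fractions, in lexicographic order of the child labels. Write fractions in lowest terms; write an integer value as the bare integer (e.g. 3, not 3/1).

step 1: merge (M,V) at d=1; branch lengths M→1/2, V→1/2; new cluster MV
  updated: d(A,MV)=16, d(C,MV)=33/2, d(F,MV)=27, d(K,MV)=11, d(MV,R)=18, d(MV,Y)=9
step 2: merge (C,K) at d=3; branch lengths C→3/2, K→3/2; new cluster CK
  updated: d(A,CK)=17/2, d(CK,F)=7, d(CK,MV)=55/4, d(CK,R)=5, d(CK,Y)=13
step 3: merge (CK,R) at d=5; branch lengths CK→1, R→5/2; new cluster CKR
  updated: d(A,CKR)=12, d(CKR,F)=20/3, d(CKR,MV)=91/6, d(CKR,Y)=18
step 4: merge (CKR,F) at d=20/3; branch lengths CKR→5/6, F→10/3; new cluster CFKR
  updated: d(A,CFKR)=47/4, d(CFKR,MV)=145/8, d(CFKR,Y)=81/4
step 5: merge (MV,Y) at d=9; branch lengths MV→4, Y→9/2; new cluster MVY
  updated: d(A,MVY)=59/3, d(CFKR,MVY)=113/6
step 6: merge (A,CFKR) at d=47/4; branch lengths A→47/8, CFKR→61/24; new cluster ACFKR
  updated: d(ACFKR,MVY)=19
step 7: merge (ACFKR,MVY) at d=19; branch lengths ACFKR→29/8, MVY→5; new cluster ACFKMRVY
final tree: ((A:47/8,(((C:3/2,K:3/2):1,R:5/2):5/6,F:10/3):61/24):29/8,((M:1/2,V:1/2):4,Y:9/2):5)
total length: 893/24

29/8,5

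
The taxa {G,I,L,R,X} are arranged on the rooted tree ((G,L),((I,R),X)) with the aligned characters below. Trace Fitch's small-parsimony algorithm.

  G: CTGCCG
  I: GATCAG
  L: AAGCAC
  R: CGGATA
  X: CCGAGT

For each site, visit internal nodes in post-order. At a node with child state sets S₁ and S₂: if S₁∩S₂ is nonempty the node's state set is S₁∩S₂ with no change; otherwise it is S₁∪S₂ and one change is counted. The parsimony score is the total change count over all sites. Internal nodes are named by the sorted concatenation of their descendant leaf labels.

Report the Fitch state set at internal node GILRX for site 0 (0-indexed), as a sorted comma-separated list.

C

GL@0: {C} ∪ {A} = {A,C} (union, +1)
IR@0: {G} ∪ {C} = {C,G} (union, +1)
IRX@0: {C,G} ∩ {C} = {C} (intersection, +0)
GILRX@0: {A,C} ∩ {C} = {C} (intersection, +0)
GL@1: {T} ∪ {A} = {A,T} (union, +1)
IR@1: {A} ∪ {G} = {A,G} (union, +1)
IRX@1: {A,G} ∪ {C} = {A,C,G} (union, +1)
GILRX@1: {A,T} ∩ {A,C,G} = {A} (intersection, +0)
GL@2: {G} ∩ {G} = {G} (intersection, +0)
IR@2: {T} ∪ {G} = {G,T} (union, +1)
IRX@2: {G,T} ∩ {G} = {G} (intersection, +0)
GILRX@2: {G} ∩ {G} = {G} (intersection, +0)
GL@3: {C} ∩ {C} = {C} (intersection, +0)
IR@3: {C} ∪ {A} = {A,C} (union, +1)
IRX@3: {A,C} ∩ {A} = {A} (intersection, +0)
GILRX@3: {C} ∪ {A} = {A,C} (union, +1)
GL@4: {C} ∪ {A} = {A,C} (union, +1)
IR@4: {A} ∪ {T} = {A,T} (union, +1)
IRX@4: {A,T} ∪ {G} = {A,G,T} (union, +1)
GILRX@4: {A,C} ∩ {A,G,T} = {A} (intersection, +0)
GL@5: {G} ∪ {C} = {C,G} (union, +1)
IR@5: {G} ∪ {A} = {A,G} (union, +1)
IRX@5: {A,G} ∪ {T} = {A,G,T} (union, +1)
GILRX@5: {C,G} ∩ {A,G,T} = {G} (intersection, +0)
per-site changes: [2, 3, 1, 2, 3, 3]; total = 14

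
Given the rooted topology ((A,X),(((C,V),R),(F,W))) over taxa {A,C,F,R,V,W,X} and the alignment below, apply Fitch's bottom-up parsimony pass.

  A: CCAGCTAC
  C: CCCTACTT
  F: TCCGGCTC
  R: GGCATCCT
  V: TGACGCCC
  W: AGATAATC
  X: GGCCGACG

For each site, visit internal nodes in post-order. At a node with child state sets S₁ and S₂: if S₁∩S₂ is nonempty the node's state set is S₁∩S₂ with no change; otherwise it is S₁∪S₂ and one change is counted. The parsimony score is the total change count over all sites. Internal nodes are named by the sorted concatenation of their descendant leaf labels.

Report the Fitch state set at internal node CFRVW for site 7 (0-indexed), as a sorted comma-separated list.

C,T

[col 0] AX: children A:{C}, X:{G} ∪→ {C,G}; cost 1
[col 0] CV: children C:{C}, V:{T} ∪→ {C,T}; cost 1
[col 0] CRV: children CV:{C,T}, R:{G} ∪→ {C,G,T}; cost 1
[col 0] FW: children F:{T}, W:{A} ∪→ {A,T}; cost 1
[col 0] CFRVW: children CRV:{C,G,T}, FW:{A,T} ∩→ {T}; cost 0
[col 0] ACFRVWX: children AX:{C,G}, CFRVW:{T} ∪→ {C,G,T}; cost 1
[col 1] AX: children A:{C}, X:{G} ∪→ {C,G}; cost 1
[col 1] CV: children C:{C}, V:{G} ∪→ {C,G}; cost 1
[col 1] CRV: children CV:{C,G}, R:{G} ∩→ {G}; cost 0
[col 1] FW: children F:{C}, W:{G} ∪→ {C,G}; cost 1
[col 1] CFRVW: children CRV:{G}, FW:{C,G} ∩→ {G}; cost 0
[col 1] ACFRVWX: children AX:{C,G}, CFRVW:{G} ∩→ {G}; cost 0
[col 2] AX: children A:{A}, X:{C} ∪→ {A,C}; cost 1
[col 2] CV: children C:{C}, V:{A} ∪→ {A,C}; cost 1
[col 2] CRV: children CV:{A,C}, R:{C} ∩→ {C}; cost 0
[col 2] FW: children F:{C}, W:{A} ∪→ {A,C}; cost 1
[col 2] CFRVW: children CRV:{C}, FW:{A,C} ∩→ {C}; cost 0
[col 2] ACFRVWX: children AX:{A,C}, CFRVW:{C} ∩→ {C}; cost 0
[col 3] AX: children A:{G}, X:{C} ∪→ {C,G}; cost 1
[col 3] CV: children C:{T}, V:{C} ∪→ {C,T}; cost 1
[col 3] CRV: children CV:{C,T}, R:{A} ∪→ {A,C,T}; cost 1
[col 3] FW: children F:{G}, W:{T} ∪→ {G,T}; cost 1
[col 3] CFRVW: children CRV:{A,C,T}, FW:{G,T} ∩→ {T}; cost 0
[col 3] ACFRVWX: children AX:{C,G}, CFRVW:{T} ∪→ {C,G,T}; cost 1
[col 4] AX: children A:{C}, X:{G} ∪→ {C,G}; cost 1
[col 4] CV: children C:{A}, V:{G} ∪→ {A,G}; cost 1
[col 4] CRV: children CV:{A,G}, R:{T} ∪→ {A,G,T}; cost 1
[col 4] FW: children F:{G}, W:{A} ∪→ {A,G}; cost 1
[col 4] CFRVW: children CRV:{A,G,T}, FW:{A,G} ∩→ {A,G}; cost 0
[col 4] ACFRVWX: children AX:{C,G}, CFRVW:{A,G} ∩→ {G}; cost 0
[col 5] AX: children A:{T}, X:{A} ∪→ {A,T}; cost 1
[col 5] CV: children C:{C}, V:{C} ∩→ {C}; cost 0
[col 5] CRV: children CV:{C}, R:{C} ∩→ {C}; cost 0
[col 5] FW: children F:{C}, W:{A} ∪→ {A,C}; cost 1
[col 5] CFRVW: children CRV:{C}, FW:{A,C} ∩→ {C}; cost 0
[col 5] ACFRVWX: children AX:{A,T}, CFRVW:{C} ∪→ {A,C,T}; cost 1
[col 6] AX: children A:{A}, X:{C} ∪→ {A,C}; cost 1
[col 6] CV: children C:{T}, V:{C} ∪→ {C,T}; cost 1
[col 6] CRV: children CV:{C,T}, R:{C} ∩→ {C}; cost 0
[col 6] FW: children F:{T}, W:{T} ∩→ {T}; cost 0
[col 6] CFRVW: children CRV:{C}, FW:{T} ∪→ {C,T}; cost 1
[col 6] ACFRVWX: children AX:{A,C}, CFRVW:{C,T} ∩→ {C}; cost 0
[col 7] AX: children A:{C}, X:{G} ∪→ {C,G}; cost 1
[col 7] CV: children C:{T}, V:{C} ∪→ {C,T}; cost 1
[col 7] CRV: children CV:{C,T}, R:{T} ∩→ {T}; cost 0
[col 7] FW: children F:{C}, W:{C} ∩→ {C}; cost 0
[col 7] CFRVW: children CRV:{T}, FW:{C} ∪→ {C,T}; cost 1
[col 7] ACFRVWX: children AX:{C,G}, CFRVW:{C,T} ∩→ {C}; cost 0
per-site changes: [5, 3, 3, 5, 4, 3, 3, 3]; total = 29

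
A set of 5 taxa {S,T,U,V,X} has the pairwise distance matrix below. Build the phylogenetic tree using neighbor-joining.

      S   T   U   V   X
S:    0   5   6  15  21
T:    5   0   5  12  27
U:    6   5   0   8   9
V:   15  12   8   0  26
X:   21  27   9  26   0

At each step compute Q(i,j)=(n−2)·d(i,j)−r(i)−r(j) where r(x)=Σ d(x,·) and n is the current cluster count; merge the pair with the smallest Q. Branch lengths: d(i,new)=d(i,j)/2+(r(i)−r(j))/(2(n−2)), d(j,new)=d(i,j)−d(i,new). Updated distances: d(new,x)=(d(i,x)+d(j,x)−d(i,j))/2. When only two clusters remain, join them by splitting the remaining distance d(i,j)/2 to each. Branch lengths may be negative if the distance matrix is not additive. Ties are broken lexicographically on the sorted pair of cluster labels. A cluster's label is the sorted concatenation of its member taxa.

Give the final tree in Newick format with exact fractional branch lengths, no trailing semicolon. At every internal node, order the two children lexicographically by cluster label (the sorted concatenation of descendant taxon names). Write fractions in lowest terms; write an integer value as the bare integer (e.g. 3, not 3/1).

(((S:21/8,T:19/8):25/8,(U:-14/3,X:41/3):37/8):63/16,V:63/16)

1. join U+X (d=9, Q=-84) ⇒ UX; edges |U|=-14/3, |X|=41/3
  updated: d(S,UX)=9, d(T,UX)=23/2, d(UX,V)=25/2
2. join S+T (d=5, Q=-95/2) ⇒ ST; edges |S|=21/8, |T|=19/8
  updated: d(ST,UX)=31/4, d(ST,V)=11
3. join ST+UX (d=31/4, Q=-125/4) ⇒ STUX; edges |ST|=25/8, |UX|=37/8
  updated: d(STUX,V)=63/8
4. join STUX+V (d=63/8) ⇒ STUVX; edges |STUX|=63/16, |V|=63/16
final tree: (((S:21/8,T:19/8):25/8,(U:-14/3,X:41/3):37/8):63/16,V:63/16)
total length: 237/8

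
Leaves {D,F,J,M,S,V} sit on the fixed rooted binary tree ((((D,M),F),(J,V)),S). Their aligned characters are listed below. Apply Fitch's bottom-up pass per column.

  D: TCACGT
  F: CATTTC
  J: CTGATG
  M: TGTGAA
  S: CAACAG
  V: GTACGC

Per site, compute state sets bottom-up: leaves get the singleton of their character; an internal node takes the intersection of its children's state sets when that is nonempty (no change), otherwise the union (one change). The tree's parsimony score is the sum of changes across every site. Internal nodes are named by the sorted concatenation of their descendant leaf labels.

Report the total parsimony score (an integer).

[col 0] DM: children D:{T}, M:{T} ∩→ {T}; cost 0
[col 0] DFM: children DM:{T}, F:{C} ∪→ {C,T}; cost 1
[col 0] JV: children J:{C}, V:{G} ∪→ {C,G}; cost 1
[col 0] DFJMV: children DFM:{C,T}, JV:{C,G} ∩→ {C}; cost 0
[col 0] DFJMSV: children DFJMV:{C}, S:{C} ∩→ {C}; cost 0
[col 1] DM: children D:{C}, M:{G} ∪→ {C,G}; cost 1
[col 1] DFM: children DM:{C,G}, F:{A} ∪→ {A,C,G}; cost 1
[col 1] JV: children J:{T}, V:{T} ∩→ {T}; cost 0
[col 1] DFJMV: children DFM:{A,C,G}, JV:{T} ∪→ {A,C,G,T}; cost 1
[col 1] DFJMSV: children DFJMV:{A,C,G,T}, S:{A} ∩→ {A}; cost 0
[col 2] DM: children D:{A}, M:{T} ∪→ {A,T}; cost 1
[col 2] DFM: children DM:{A,T}, F:{T} ∩→ {T}; cost 0
[col 2] JV: children J:{G}, V:{A} ∪→ {A,G}; cost 1
[col 2] DFJMV: children DFM:{T}, JV:{A,G} ∪→ {A,G,T}; cost 1
[col 2] DFJMSV: children DFJMV:{A,G,T}, S:{A} ∩→ {A}; cost 0
[col 3] DM: children D:{C}, M:{G} ∪→ {C,G}; cost 1
[col 3] DFM: children DM:{C,G}, F:{T} ∪→ {C,G,T}; cost 1
[col 3] JV: children J:{A}, V:{C} ∪→ {A,C}; cost 1
[col 3] DFJMV: children DFM:{C,G,T}, JV:{A,C} ∩→ {C}; cost 0
[col 3] DFJMSV: children DFJMV:{C}, S:{C} ∩→ {C}; cost 0
[col 4] DM: children D:{G}, M:{A} ∪→ {A,G}; cost 1
[col 4] DFM: children DM:{A,G}, F:{T} ∪→ {A,G,T}; cost 1
[col 4] JV: children J:{T}, V:{G} ∪→ {G,T}; cost 1
[col 4] DFJMV: children DFM:{A,G,T}, JV:{G,T} ∩→ {G,T}; cost 0
[col 4] DFJMSV: children DFJMV:{G,T}, S:{A} ∪→ {A,G,T}; cost 1
[col 5] DM: children D:{T}, M:{A} ∪→ {A,T}; cost 1
[col 5] DFM: children DM:{A,T}, F:{C} ∪→ {A,C,T}; cost 1
[col 5] JV: children J:{G}, V:{C} ∪→ {C,G}; cost 1
[col 5] DFJMV: children DFM:{A,C,T}, JV:{C,G} ∩→ {C}; cost 0
[col 5] DFJMSV: children DFJMV:{C}, S:{G} ∪→ {C,G}; cost 1
per-site changes: [2, 3, 3, 3, 4, 4]; total = 19

19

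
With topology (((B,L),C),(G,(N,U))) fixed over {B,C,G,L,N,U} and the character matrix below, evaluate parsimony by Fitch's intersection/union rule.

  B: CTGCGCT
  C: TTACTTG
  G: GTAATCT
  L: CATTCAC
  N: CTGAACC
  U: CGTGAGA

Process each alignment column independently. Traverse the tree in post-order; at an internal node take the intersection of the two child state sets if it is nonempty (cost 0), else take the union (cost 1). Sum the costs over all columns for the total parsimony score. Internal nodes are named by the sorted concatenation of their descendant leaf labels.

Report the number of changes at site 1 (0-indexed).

site 0, node BL: B={C} ∩ L={C} → {C} (+0)
site 0, node BCL: BL={C} ∪ C={T} → {C,T} (+1)
site 0, node NU: N={C} ∩ U={C} → {C} (+0)
site 0, node GNU: G={G} ∪ NU={C} → {C,G} (+1)
site 0, node BCGLNU: BCL={C,T} ∩ GNU={C,G} → {C} (+0)
site 1, node BL: B={T} ∪ L={A} → {A,T} (+1)
site 1, node BCL: BL={A,T} ∩ C={T} → {T} (+0)
site 1, node NU: N={T} ∪ U={G} → {G,T} (+1)
site 1, node GNU: G={T} ∩ NU={G,T} → {T} (+0)
site 1, node BCGLNU: BCL={T} ∩ GNU={T} → {T} (+0)
site 2, node BL: B={G} ∪ L={T} → {G,T} (+1)
site 2, node BCL: BL={G,T} ∪ C={A} → {A,G,T} (+1)
site 2, node NU: N={G} ∪ U={T} → {G,T} (+1)
site 2, node GNU: G={A} ∪ NU={G,T} → {A,G,T} (+1)
site 2, node BCGLNU: BCL={A,G,T} ∩ GNU={A,G,T} → {A,G,T} (+0)
site 3, node BL: B={C} ∪ L={T} → {C,T} (+1)
site 3, node BCL: BL={C,T} ∩ C={C} → {C} (+0)
site 3, node NU: N={A} ∪ U={G} → {A,G} (+1)
site 3, node GNU: G={A} ∩ NU={A,G} → {A} (+0)
site 3, node BCGLNU: BCL={C} ∪ GNU={A} → {A,C} (+1)
site 4, node BL: B={G} ∪ L={C} → {C,G} (+1)
site 4, node BCL: BL={C,G} ∪ C={T} → {C,G,T} (+1)
site 4, node NU: N={A} ∩ U={A} → {A} (+0)
site 4, node GNU: G={T} ∪ NU={A} → {A,T} (+1)
site 4, node BCGLNU: BCL={C,G,T} ∩ GNU={A,T} → {T} (+0)
site 5, node BL: B={C} ∪ L={A} → {A,C} (+1)
site 5, node BCL: BL={A,C} ∪ C={T} → {A,C,T} (+1)
site 5, node NU: N={C} ∪ U={G} → {C,G} (+1)
site 5, node GNU: G={C} ∩ NU={C,G} → {C} (+0)
site 5, node BCGLNU: BCL={A,C,T} ∩ GNU={C} → {C} (+0)
site 6, node BL: B={T} ∪ L={C} → {C,T} (+1)
site 6, node BCL: BL={C,T} ∪ C={G} → {C,G,T} (+1)
site 6, node NU: N={C} ∪ U={A} → {A,C} (+1)
site 6, node GNU: G={T} ∪ NU={A,C} → {A,C,T} (+1)
site 6, node BCGLNU: BCL={C,G,T} ∩ GNU={A,C,T} → {C,T} (+0)
per-site changes: [2, 2, 4, 3, 3, 3, 4]; total = 21

2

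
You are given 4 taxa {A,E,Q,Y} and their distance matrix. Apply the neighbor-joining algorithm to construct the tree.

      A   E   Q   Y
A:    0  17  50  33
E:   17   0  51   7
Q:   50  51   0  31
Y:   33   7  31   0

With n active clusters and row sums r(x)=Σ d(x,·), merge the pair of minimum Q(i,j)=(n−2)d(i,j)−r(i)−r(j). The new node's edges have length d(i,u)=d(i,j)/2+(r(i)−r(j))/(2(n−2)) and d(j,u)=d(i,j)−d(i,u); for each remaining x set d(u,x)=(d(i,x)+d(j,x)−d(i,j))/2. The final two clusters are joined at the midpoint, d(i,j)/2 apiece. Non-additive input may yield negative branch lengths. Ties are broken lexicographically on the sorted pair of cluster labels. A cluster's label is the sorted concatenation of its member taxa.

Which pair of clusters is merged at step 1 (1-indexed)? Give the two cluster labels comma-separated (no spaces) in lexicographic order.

A,E

step 1: merge (A,E) at d=17, Q=-141; branch lengths A→59/4, E→9/4; new cluster AE
  updated: d(AE,Q)=42, d(AE,Y)=23/2
step 2: merge (AE,Q) at d=42, Q=-169/2; branch lengths AE→45/4, Q→123/4; new cluster AEQ
  updated: d(AEQ,Y)=1/4
step 3: merge (AEQ,Y) at d=1/4; branch lengths AEQ→1/8, Y→1/8; new cluster AEQY
final tree: (((A:59/4,E:9/4):45/4,Q:123/4):1/8,Y:1/8)
total length: 237/4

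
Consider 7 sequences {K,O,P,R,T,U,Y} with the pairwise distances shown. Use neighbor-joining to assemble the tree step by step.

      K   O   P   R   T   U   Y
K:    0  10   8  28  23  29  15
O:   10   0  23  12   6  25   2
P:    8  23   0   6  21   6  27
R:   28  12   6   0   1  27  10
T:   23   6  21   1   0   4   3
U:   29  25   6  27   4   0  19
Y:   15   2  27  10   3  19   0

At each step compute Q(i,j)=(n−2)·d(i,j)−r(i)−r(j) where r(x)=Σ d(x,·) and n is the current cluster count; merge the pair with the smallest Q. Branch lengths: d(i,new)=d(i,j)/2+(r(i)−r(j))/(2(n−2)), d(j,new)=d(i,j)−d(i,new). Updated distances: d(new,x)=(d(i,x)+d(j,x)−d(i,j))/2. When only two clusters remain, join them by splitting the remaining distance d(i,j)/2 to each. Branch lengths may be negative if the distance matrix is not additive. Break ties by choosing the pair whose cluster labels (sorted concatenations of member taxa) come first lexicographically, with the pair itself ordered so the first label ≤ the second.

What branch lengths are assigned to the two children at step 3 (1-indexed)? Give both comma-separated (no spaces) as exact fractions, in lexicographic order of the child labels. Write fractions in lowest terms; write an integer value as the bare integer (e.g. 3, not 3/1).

1. join P+U (d=6, Q=-171) ⇒ PU; edges |P|=11/10, |U|=49/10
  updated: d(K,PU)=31/2, d(O,PU)=21, d(PU,R)=27/2, d(PU,T)=19/2, d(PU,Y)=20
2. join K+PU (d=31/2, Q=-109) ⇒ KPU; edges |K|=37/4, |PU|=25/4
  updated: d(KPU,O)=31/4, d(KPU,R)=13, d(KPU,T)=17/2, d(KPU,Y)=39/4
3. join R+T (d=1, Q=-103/2) ⇒ RT; edges |R|=41/12, |T|=-29/12
  updated: d(KPU,RT)=41/4, d(O,RT)=17/2, d(RT,Y)=6
4. join KPU+RT (d=41/4, Q=-32) ⇒ KPRTU; edges |KPU|=47/8, |RT|=35/8
  updated: d(KPRTU,O)=3, d(KPRTU,Y)=11/4
5. join KPRTU+O (d=3, Q=-31/4) ⇒ KOPRTU; edges |KPRTU|=15/8, |O|=9/8
  updated: d(KOPRTU,Y)=7/8
6. join KOPRTU+Y (d=7/8) ⇒ KOPRTUY; edges |KOPRTU|=7/16, |Y|=7/16
final tree: ((((K:37/4,(P:11/10,U:49/10):25/4):47/8,(R:41/12,T:-29/12):35/8):15/8,O:9/8):7/16,Y:7/16)
total length: 293/8

41/12,-29/12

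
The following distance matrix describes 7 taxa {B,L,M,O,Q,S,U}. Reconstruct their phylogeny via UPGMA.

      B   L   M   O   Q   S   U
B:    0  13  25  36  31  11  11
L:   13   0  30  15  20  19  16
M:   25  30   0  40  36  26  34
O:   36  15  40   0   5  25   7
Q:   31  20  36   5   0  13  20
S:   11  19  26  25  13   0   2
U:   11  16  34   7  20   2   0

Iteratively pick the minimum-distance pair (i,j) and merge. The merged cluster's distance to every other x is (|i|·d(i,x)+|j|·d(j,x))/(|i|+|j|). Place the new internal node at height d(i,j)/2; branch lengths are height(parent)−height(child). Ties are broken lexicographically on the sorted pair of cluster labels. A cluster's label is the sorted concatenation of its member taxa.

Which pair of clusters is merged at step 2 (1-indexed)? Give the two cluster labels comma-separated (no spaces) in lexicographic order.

O,Q

step 1: merge (S,U) at d=2; branch lengths S→1, U→1; new cluster SU
  updated: d(B,SU)=11, d(L,SU)=35/2, d(M,SU)=30, d(O,SU)=16, d(Q,SU)=33/2
step 2: merge (O,Q) at d=5; branch lengths O→5/2, Q→5/2; new cluster OQ
  updated: d(B,OQ)=67/2, d(L,OQ)=35/2, d(M,OQ)=38, d(OQ,SU)=65/4
step 3: merge (B,SU) at d=11; branch lengths B→11/2, SU→9/2; new cluster BSU
  updated: d(BSU,L)=16, d(BSU,M)=85/3, d(BSU,OQ)=22
step 4: merge (BSU,L) at d=16; branch lengths BSU→5/2, L→8; new cluster BLSU
  updated: d(BLSU,M)=115/4, d(BLSU,OQ)=167/8
step 5: merge (BLSU,OQ) at d=167/8; branch lengths BLSU→39/16, OQ→127/16; new cluster BLOQSU
  updated: d(BLOQSU,M)=191/6
step 6: merge (BLOQSU,M) at d=191/6; branch lengths BLOQSU→263/48, M→191/12; new cluster BLMOQSU
final tree: ((((B:11/2,(S:1,U:1):9/2):5/2,L:8):39/16,(O:5/2,Q:5/2):127/16):263/48,M:191/12)
total length: 2845/48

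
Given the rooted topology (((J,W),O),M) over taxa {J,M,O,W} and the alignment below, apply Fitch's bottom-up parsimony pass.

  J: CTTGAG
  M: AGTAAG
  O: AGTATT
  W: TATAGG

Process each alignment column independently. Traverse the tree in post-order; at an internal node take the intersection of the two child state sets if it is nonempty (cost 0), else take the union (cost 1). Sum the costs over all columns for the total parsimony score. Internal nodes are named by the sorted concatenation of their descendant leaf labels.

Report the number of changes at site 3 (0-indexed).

1

[col 0] JW: children J:{C}, W:{T} ∪→ {C,T}; cost 1
[col 0] JOW: children JW:{C,T}, O:{A} ∪→ {A,C,T}; cost 1
[col 0] JMOW: children JOW:{A,C,T}, M:{A} ∩→ {A}; cost 0
[col 1] JW: children J:{T}, W:{A} ∪→ {A,T}; cost 1
[col 1] JOW: children JW:{A,T}, O:{G} ∪→ {A,G,T}; cost 1
[col 1] JMOW: children JOW:{A,G,T}, M:{G} ∩→ {G}; cost 0
[col 2] JW: children J:{T}, W:{T} ∩→ {T}; cost 0
[col 2] JOW: children JW:{T}, O:{T} ∩→ {T}; cost 0
[col 2] JMOW: children JOW:{T}, M:{T} ∩→ {T}; cost 0
[col 3] JW: children J:{G}, W:{A} ∪→ {A,G}; cost 1
[col 3] JOW: children JW:{A,G}, O:{A} ∩→ {A}; cost 0
[col 3] JMOW: children JOW:{A}, M:{A} ∩→ {A}; cost 0
[col 4] JW: children J:{A}, W:{G} ∪→ {A,G}; cost 1
[col 4] JOW: children JW:{A,G}, O:{T} ∪→ {A,G,T}; cost 1
[col 4] JMOW: children JOW:{A,G,T}, M:{A} ∩→ {A}; cost 0
[col 5] JW: children J:{G}, W:{G} ∩→ {G}; cost 0
[col 5] JOW: children JW:{G}, O:{T} ∪→ {G,T}; cost 1
[col 5] JMOW: children JOW:{G,T}, M:{G} ∩→ {G}; cost 0
per-site changes: [2, 2, 0, 1, 2, 1]; total = 8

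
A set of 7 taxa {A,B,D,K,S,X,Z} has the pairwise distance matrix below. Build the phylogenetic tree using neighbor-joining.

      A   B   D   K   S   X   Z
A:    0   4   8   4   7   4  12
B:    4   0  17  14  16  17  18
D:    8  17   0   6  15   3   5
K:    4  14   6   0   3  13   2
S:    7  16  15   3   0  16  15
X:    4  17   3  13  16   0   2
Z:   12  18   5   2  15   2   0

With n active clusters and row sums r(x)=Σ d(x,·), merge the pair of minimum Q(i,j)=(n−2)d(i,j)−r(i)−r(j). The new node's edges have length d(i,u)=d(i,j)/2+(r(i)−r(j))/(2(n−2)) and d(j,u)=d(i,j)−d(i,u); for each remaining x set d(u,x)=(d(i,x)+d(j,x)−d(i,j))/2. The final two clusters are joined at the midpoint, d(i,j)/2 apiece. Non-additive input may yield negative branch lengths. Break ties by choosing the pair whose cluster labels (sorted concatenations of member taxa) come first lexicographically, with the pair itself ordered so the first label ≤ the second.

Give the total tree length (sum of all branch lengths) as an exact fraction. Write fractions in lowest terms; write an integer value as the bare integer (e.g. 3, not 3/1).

375/16

1. join A+B (d=4, Q=-105) ⇒ AB; edges |A|=-27/10, |B|=67/10
  updated: d(AB,D)=21/2, d(AB,K)=7, d(AB,S)=19/2, d(AB,X)=17/2, d(AB,Z)=13
2. join K+S (d=3, Q=-155/2) ⇒ KS; edges |K|=-31/16, |S|=79/16
  updated: d(AB,KS)=27/4, d(D,KS)=9, d(KS,X)=13, d(KS,Z)=7
3. join AB+KS (d=27/4, Q=-217/4) ⇒ ABKS; edges |AB|=31/8, |KS|=23/8
  updated: d(ABKS,D)=51/8, d(ABKS,X)=59/8, d(ABKS,Z)=53/8
4. join ABKS+D (d=51/8, Q=-22) ⇒ ABDKS; edges |ABKS|=75/16, |D|=27/16
  updated: d(ABDKS,X)=2, d(ABDKS,Z)=21/8
5. join ABDKS+X (d=2, Q=-53/8) ⇒ ABDKSX; edges |ABDKS|=21/16, |X|=11/16
  updated: d(ABDKSX,Z)=21/16
6. join ABDKSX+Z (d=21/16) ⇒ ABDKSXZ; edges |ABDKSX|=21/32, |Z|=21/32
final tree: (((((A:-27/10,B:67/10):31/8,(K:-31/16,S:79/16):23/8):75/16,D:27/16):21/16,X:11/16):21/32,Z:21/32)
total length: 375/16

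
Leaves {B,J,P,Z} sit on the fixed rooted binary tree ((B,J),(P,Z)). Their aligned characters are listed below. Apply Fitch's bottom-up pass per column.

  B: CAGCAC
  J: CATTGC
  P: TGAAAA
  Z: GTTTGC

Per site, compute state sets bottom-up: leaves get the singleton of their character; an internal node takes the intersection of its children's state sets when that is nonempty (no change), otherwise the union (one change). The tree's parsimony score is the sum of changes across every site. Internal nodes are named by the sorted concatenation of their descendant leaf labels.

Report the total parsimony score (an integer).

11

site 0, node BJ: B={C} ∩ J={C} → {C} (+0)
site 0, node PZ: P={T} ∪ Z={G} → {G,T} (+1)
site 0, node BJPZ: BJ={C} ∪ PZ={G,T} → {C,G,T} (+1)
site 1, node BJ: B={A} ∩ J={A} → {A} (+0)
site 1, node PZ: P={G} ∪ Z={T} → {G,T} (+1)
site 1, node BJPZ: BJ={A} ∪ PZ={G,T} → {A,G,T} (+1)
site 2, node BJ: B={G} ∪ J={T} → {G,T} (+1)
site 2, node PZ: P={A} ∪ Z={T} → {A,T} (+1)
site 2, node BJPZ: BJ={G,T} ∩ PZ={A,T} → {T} (+0)
site 3, node BJ: B={C} ∪ J={T} → {C,T} (+1)
site 3, node PZ: P={A} ∪ Z={T} → {A,T} (+1)
site 3, node BJPZ: BJ={C,T} ∩ PZ={A,T} → {T} (+0)
site 4, node BJ: B={A} ∪ J={G} → {A,G} (+1)
site 4, node PZ: P={A} ∪ Z={G} → {A,G} (+1)
site 4, node BJPZ: BJ={A,G} ∩ PZ={A,G} → {A,G} (+0)
site 5, node BJ: B={C} ∩ J={C} → {C} (+0)
site 5, node PZ: P={A} ∪ Z={C} → {A,C} (+1)
site 5, node BJPZ: BJ={C} ∩ PZ={A,C} → {C} (+0)
per-site changes: [2, 2, 2, 2, 2, 1]; total = 11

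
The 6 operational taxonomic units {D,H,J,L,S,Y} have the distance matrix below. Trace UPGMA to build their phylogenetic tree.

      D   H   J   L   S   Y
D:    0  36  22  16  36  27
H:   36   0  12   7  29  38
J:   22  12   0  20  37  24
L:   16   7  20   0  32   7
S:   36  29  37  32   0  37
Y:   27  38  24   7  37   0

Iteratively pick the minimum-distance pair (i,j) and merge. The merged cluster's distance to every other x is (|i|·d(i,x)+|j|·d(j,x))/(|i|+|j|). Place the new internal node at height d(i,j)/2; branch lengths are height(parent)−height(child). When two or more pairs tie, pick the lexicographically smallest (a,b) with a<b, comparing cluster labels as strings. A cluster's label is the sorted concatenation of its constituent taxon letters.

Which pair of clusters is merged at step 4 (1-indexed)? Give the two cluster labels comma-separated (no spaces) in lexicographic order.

D,HJLY

1. join H+L (d=7) ⇒ HL; edges |H|=7/2, |L|=7/2
  updated: d(D,HL)=26, d(HL,J)=16, d(HL,S)=61/2, d(HL,Y)=45/2
2. join HL+J (d=16) ⇒ HJL; edges |HL|=9/2, |J|=8
  updated: d(D,HJL)=74/3, d(HJL,S)=98/3, d(HJL,Y)=23
3. join HJL+Y (d=23) ⇒ HJLY; edges |HJL|=7/2, |Y|=23/2
  updated: d(D,HJLY)=101/4, d(HJLY,S)=135/4
4. join D+HJLY (d=101/4) ⇒ DHJLY; edges |D|=101/8, |HJLY|=9/8
  updated: d(DHJLY,S)=171/5
5. join DHJLY+S (d=171/5) ⇒ DHJLSY; edges |DHJLY|=179/40, |S|=171/10
final tree: ((D:101/8,(((H:7/2,L:7/2):9/2,J:8):7/2,Y:23/2):9/8):179/40,S:171/10)
total length: 2793/40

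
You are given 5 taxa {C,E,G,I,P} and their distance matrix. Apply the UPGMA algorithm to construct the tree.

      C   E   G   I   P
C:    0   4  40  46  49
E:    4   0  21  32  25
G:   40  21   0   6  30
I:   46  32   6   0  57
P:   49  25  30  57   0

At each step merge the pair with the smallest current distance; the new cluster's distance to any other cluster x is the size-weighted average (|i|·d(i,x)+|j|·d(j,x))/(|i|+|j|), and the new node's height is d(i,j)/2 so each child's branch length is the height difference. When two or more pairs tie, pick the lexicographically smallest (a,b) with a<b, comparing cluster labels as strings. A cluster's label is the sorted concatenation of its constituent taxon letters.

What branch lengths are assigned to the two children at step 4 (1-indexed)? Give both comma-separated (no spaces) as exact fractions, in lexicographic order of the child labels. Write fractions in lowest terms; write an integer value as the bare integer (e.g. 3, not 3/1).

iteration 1: select C,E (d=4); attach at lengths (2, 2); label the merged cluster CE
  updated: d(CE,G)=61/2, d(CE,I)=39, d(CE,P)=37
iteration 2: select G,I (d=6); attach at lengths (3, 3); label the merged cluster GI
  updated: d(CE,GI)=139/4, d(GI,P)=87/2
iteration 3: select CE,GI (d=139/4); attach at lengths (123/8, 115/8); label the merged cluster CEGI
  updated: d(CEGI,P)=161/4
iteration 4: select CEGI,P (d=161/4); attach at lengths (11/4, 161/8); label the merged cluster CEGIP
final tree: (((C:2,E:2):123/8,(G:3,I:3):115/8):11/4,P:161/8)
total length: 501/8

11/4,161/8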